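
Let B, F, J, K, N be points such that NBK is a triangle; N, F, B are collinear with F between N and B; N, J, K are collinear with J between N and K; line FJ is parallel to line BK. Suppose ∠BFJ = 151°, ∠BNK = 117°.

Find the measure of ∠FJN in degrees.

∠FJN = 34°

1. ∠JFN = 29°  [linear pair at F on NB]
2. ∠FNJ = 117°  [F on NB, J on NK]
3. ∠FJN = 34°  [△NFJ]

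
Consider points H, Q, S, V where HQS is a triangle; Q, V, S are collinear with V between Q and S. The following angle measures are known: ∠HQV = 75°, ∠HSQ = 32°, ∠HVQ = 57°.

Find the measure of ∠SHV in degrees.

1. ∠HSV = 32°  [V on ray SQ]
2. ∠HVS = 123°  [linear pair at V on QS]
3. ∠SHV = 25°  [△HVS]

∠SHV = 25°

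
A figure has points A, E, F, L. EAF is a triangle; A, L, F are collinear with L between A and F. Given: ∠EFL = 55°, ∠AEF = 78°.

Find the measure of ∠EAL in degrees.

1. ∠AFE = 55°  [L on ray FA]
2. ∠EAF = 47°  [△EAF]
3. ∠EAL = 47°  [L on ray AF]

∠EAL = 47°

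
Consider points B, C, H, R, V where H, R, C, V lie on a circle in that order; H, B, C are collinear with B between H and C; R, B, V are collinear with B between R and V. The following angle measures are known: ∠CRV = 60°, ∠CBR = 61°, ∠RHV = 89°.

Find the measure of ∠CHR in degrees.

1. ∠RCV = 91°  [cyclic HRCV, opposite ∠H+∠C]
2. ∠CVR = 29°  [△RCV]
3. ∠CHR = 29°  [same arc RC]

∠CHR = 29°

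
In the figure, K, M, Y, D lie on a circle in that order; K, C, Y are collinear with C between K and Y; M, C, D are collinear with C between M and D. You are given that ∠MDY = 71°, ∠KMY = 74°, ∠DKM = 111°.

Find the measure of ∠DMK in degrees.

∠DMK = 34°

1. ∠MKY = 71°  [same arc MY]
2. ∠KYM = 35°  [△KMY]
3. ∠KDM = 35°  [same arc KM]
4. ∠DMK = 34°  [△KMD]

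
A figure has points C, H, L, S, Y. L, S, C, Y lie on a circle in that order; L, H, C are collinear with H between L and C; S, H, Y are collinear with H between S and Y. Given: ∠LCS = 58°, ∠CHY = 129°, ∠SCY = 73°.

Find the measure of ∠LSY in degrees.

∠LSY = 15°

1. ∠LYS = 58°  [same arc LS]
2. ∠SLY = 107°  [cyclic LSCY, opposite ∠L+∠C]
3. ∠LSY = 15°  [△LSY]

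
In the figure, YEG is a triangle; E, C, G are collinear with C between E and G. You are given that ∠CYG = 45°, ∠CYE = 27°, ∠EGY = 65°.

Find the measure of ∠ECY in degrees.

1. ∠CGY = 65°  [C on ray GE]
2. ∠GCY = 70°  [△YCG]
3. ∠ECY = 110°  [linear pair at C on EG]

∠ECY = 110°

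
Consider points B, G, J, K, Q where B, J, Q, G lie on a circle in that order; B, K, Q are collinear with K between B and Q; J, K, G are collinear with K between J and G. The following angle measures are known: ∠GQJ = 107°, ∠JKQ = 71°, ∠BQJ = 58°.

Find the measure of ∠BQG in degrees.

∠BQG = 49°

1. ∠GBJ = 73°  [cyclic BJQG, opposite ∠B+∠Q]
2. ∠BGJ = 58°  [same arc BJ]
3. ∠BJG = 49°  [△BJG]
4. ∠BQG = 49°  [same arc BG]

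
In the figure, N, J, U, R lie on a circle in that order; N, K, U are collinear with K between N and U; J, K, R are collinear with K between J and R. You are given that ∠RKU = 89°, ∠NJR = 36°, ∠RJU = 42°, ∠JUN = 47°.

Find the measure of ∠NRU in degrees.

1. ∠NUR = 36°  [same arc NR]
2. ∠RNU = 42°  [same arc UR]
3. ∠NRU = 102°  [△NUR]

∠NRU = 102°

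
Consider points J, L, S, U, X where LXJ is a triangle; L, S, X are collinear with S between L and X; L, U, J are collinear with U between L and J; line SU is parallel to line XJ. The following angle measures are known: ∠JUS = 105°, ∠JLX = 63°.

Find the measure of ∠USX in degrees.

∠USX = 138°

1. ∠LUS = 75°  [linear pair at U on LJ]
2. ∠SLU = 63°  [S on LX, U on LJ]
3. ∠LSU = 42°  [△LSU]
4. ∠USX = 138°  [linear pair at S on LX]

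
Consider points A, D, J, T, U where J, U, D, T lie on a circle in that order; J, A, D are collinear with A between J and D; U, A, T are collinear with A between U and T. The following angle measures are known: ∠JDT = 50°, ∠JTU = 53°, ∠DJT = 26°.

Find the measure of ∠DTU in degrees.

1. ∠JUT = 50°  [same arc JT]
2. ∠TJU = 77°  [△JUT]
3. ∠DUT = 26°  [same arc DT]
4. ∠TDU = 103°  [cyclic JUDT, opposite ∠J+∠D]
5. ∠DTU = 51°  [△UDT]

∠DTU = 51°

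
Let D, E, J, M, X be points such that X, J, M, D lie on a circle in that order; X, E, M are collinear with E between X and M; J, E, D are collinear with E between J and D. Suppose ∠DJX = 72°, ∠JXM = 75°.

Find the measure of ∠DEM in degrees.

∠DEM = 33°

1. ∠DMX = 72°  [same arc XD]
2. ∠JDM = 75°  [same arc JM]
3. ∠DEM = 33°  [△MED]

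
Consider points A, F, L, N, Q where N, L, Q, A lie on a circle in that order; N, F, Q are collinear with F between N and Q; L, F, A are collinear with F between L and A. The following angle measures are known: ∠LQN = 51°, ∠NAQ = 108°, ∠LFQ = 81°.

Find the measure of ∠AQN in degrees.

1. ∠LAN = 51°  [same arc NL]
2. ∠AFN = 81°  [vertical angles at F]
3. ∠ANQ = 48°  [△NFA]
4. ∠AQN = 24°  [△NQA]

∠AQN = 24°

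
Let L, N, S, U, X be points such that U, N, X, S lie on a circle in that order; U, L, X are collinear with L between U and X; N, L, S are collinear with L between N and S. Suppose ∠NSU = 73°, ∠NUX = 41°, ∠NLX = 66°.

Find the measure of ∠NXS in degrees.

∠NXS = 98°

1. ∠NXU = 73°  [same arc UN]
2. ∠NSX = 41°  [same arc NX]
3. ∠SNX = 41°  [△NLX]
4. ∠NXS = 98°  [△NXS]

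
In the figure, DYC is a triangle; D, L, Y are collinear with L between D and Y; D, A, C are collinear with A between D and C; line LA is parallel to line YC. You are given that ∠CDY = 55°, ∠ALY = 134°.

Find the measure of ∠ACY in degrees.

1. ∠ADL = 55°  [L on DY, A on DC]
2. ∠ALD = 46°  [linear pair at L on DY]
3. ∠DAL = 79°  [△DLA]
4. ∠CAL = 101°  [linear pair at A on DC]
5. ∠ACY = 79°  [LA∥YC, co-interior at C–A]

∠ACY = 79°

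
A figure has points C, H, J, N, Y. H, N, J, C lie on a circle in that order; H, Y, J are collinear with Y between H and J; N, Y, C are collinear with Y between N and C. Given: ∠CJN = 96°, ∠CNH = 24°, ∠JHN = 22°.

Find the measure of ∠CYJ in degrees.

∠CYJ = 134°

1. ∠CJH = 24°  [same arc HC]
2. ∠JCN = 22°  [same arc NJ]
3. ∠CYJ = 134°  [△JYC]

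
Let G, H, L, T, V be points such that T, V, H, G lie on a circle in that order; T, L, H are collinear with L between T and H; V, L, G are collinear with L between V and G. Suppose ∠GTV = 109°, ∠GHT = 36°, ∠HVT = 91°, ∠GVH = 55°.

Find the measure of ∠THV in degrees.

1. ∠GVT = 36°  [same arc TG]
2. ∠TGV = 35°  [△TVG]
3. ∠THV = 35°  [same arc TV]

∠THV = 35°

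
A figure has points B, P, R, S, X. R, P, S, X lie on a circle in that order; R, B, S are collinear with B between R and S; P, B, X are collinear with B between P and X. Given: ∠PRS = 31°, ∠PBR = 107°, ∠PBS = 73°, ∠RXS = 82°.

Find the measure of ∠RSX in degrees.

1. ∠PXS = 31°  [same arc PS]
2. ∠SBX = 107°  [vertical angles at B]
3. ∠RSX = 42°  [△SBX]

∠RSX = 42°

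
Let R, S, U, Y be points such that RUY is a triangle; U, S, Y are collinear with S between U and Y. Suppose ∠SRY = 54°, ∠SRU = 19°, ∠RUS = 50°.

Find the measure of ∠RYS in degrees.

∠RYS = 57°

1. ∠RSU = 111°  [△RUS]
2. ∠RSY = 69°  [linear pair at S on UY]
3. ∠RYS = 57°  [△RSY]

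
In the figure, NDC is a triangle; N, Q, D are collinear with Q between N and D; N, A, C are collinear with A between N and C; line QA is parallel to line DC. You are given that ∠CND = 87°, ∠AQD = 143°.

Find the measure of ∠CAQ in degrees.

∠CAQ = 124°

1. ∠ANQ = 87°  [Q on ND, A on NC]
2. ∠AQN = 37°  [linear pair at Q on ND]
3. ∠NAQ = 56°  [△NQA]
4. ∠CAQ = 124°  [linear pair at A on NC]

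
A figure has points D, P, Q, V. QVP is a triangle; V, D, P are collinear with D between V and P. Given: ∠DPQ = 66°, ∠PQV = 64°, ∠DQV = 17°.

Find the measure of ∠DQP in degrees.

1. ∠QPV = 66°  [D on ray PV]
2. ∠PVQ = 50°  [△QVP]
3. ∠DVQ = 50°  [D on ray VP]
4. ∠QDV = 113°  [△QVD]
5. ∠PDQ = 67°  [linear pair at D on VP]
6. ∠DQP = 47°  [△QDP]

∠DQP = 47°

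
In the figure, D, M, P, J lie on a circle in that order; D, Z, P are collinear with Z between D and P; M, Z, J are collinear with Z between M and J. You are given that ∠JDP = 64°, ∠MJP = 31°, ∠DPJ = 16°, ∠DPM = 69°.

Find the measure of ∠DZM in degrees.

1. ∠MDP = 31°  [same arc MP]
2. ∠DMJ = 16°  [same arc DJ]
3. ∠DZM = 133°  [△DZM]

∠DZM = 133°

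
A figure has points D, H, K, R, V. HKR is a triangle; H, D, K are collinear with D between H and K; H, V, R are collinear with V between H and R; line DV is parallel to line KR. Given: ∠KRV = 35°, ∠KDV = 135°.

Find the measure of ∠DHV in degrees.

∠DHV = 100°

1. ∠HRK = 35°  [V on ray RH]
2. ∠HDV = 45°  [linear pair at D on HK]
3. ∠DVH = 35°  [DV∥KR, corresponding at V]
4. ∠DHV = 100°  [△HDV]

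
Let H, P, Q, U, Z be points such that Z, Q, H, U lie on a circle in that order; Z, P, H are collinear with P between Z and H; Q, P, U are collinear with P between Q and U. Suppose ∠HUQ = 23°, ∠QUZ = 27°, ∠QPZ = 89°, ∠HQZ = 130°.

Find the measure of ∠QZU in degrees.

∠QZU = 85°

1. ∠HZQ = 23°  [same arc QH]
2. ∠UQZ = 68°  [△ZPQ]
3. ∠QZU = 85°  [△ZQU]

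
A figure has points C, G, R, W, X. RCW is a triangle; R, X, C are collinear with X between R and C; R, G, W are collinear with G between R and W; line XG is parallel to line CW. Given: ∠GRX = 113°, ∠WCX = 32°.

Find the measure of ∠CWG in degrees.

∠CWG = 35°

1. ∠CRW = 113°  [X on RC, G on RW]
2. ∠RCW = 32°  [X on ray CR]
3. ∠CWR = 35°  [△RCW]
4. ∠CWG = 35°  [G on ray WR]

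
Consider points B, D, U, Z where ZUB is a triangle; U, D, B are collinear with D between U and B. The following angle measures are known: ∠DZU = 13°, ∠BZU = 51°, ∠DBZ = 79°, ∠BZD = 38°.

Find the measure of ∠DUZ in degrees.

1. ∠BDZ = 63°  [△ZDB]
2. ∠UDZ = 117°  [linear pair at D on UB]
3. ∠DUZ = 50°  [△ZUD]

∠DUZ = 50°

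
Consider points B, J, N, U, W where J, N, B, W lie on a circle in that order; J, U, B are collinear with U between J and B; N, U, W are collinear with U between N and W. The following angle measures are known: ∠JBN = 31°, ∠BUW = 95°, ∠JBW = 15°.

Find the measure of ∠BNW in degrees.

1. ∠JWN = 31°  [same arc JN]
2. ∠JUW = 85°  [linear pair at U on JB]
3. ∠BJW = 64°  [△JUW]
4. ∠BNW = 64°  [same arc BW]

∠BNW = 64°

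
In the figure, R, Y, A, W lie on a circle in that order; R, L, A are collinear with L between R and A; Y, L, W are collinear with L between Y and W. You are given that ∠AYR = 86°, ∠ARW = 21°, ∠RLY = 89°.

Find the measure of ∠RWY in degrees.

∠RWY = 68°

1. ∠AYW = 21°  [same arc AW]
2. ∠ALY = 91°  [linear pair at L on RA]
3. ∠RAY = 68°  [△YLA]
4. ∠RWY = 68°  [same arc RY]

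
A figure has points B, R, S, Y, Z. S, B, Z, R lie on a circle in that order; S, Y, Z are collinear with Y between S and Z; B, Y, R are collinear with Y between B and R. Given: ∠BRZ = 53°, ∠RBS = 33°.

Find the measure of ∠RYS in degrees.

∠RYS = 86°

1. ∠RZS = 33°  [same arc SR]
2. ∠RYZ = 94°  [△ZYR]
3. ∠RYS = 86°  [linear pair at Y on SZ]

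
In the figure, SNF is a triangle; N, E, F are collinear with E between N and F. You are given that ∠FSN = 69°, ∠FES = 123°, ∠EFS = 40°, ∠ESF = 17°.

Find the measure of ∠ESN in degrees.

1. ∠NES = 57°  [linear pair at E on NF]
2. ∠NFS = 40°  [E on ray FN]
3. ∠FNS = 71°  [△SNF]
4. ∠ENS = 71°  [E on ray NF]
5. ∠ESN = 52°  [△SNE]

∠ESN = 52°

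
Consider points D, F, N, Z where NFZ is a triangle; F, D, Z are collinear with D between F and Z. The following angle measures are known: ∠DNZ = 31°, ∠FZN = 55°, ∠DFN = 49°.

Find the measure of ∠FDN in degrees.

∠FDN = 86°

1. ∠DZN = 55°  [D on ray ZF]
2. ∠NDZ = 94°  [△NDZ]
3. ∠FDN = 86°  [linear pair at D on FZ]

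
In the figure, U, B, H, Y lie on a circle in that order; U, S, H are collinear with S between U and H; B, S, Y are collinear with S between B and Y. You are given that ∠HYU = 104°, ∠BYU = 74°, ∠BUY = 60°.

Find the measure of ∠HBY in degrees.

1. ∠HBU = 76°  [cyclic UBHY, opposite ∠B+∠Y]
2. ∠BHU = 74°  [same arc UB]
3. ∠BHY = 120°  [cyclic UBHY, opposite ∠U+∠H]
4. ∠BUH = 30°  [△UBH]
5. ∠BYH = 30°  [same arc BH]
6. ∠HBY = 30°  [△BHY]

∠HBY = 30°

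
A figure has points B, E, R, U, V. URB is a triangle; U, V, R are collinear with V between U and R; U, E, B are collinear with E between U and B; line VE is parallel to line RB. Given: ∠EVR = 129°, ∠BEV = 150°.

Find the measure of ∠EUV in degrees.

∠EUV = 99°

1. ∠EVU = 51°  [linear pair at V on UR]
2. ∠UEV = 30°  [linear pair at E on UB]
3. ∠EUV = 99°  [△UVE]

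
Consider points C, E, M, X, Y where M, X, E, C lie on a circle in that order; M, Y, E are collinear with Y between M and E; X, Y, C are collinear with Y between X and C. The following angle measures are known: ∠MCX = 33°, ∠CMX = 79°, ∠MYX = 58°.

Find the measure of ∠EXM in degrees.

1. ∠MEX = 33°  [same arc MX]
2. ∠CXM = 68°  [△MXC]
3. ∠EMX = 54°  [△MYX]
4. ∠EXM = 93°  [△MXE]

∠EXM = 93°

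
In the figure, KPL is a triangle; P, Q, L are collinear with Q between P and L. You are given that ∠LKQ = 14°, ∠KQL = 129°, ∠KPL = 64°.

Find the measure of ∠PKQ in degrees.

1. ∠KQP = 51°  [linear pair at Q on PL]
2. ∠KPQ = 64°  [Q on ray PL]
3. ∠PKQ = 65°  [△KPQ]

∠PKQ = 65°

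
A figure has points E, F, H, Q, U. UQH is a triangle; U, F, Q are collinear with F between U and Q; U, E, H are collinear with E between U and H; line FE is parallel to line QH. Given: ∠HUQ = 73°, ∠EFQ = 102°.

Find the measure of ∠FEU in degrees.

∠FEU = 29°

1. ∠EUF = 73°  [F on UQ, E on UH]
2. ∠EFU = 78°  [linear pair at F on UQ]
3. ∠FEU = 29°  [△UFE]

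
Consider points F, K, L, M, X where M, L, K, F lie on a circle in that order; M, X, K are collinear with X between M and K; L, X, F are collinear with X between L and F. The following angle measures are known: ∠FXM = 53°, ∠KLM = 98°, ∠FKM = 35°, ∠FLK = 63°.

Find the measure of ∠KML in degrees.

∠KML = 18°

1. ∠KXL = 53°  [vertical angles at X]
2. ∠FLM = 35°  [same arc MF]
3. ∠LXM = 127°  [linear pair at X on MK]
4. ∠KML = 18°  [△MXL]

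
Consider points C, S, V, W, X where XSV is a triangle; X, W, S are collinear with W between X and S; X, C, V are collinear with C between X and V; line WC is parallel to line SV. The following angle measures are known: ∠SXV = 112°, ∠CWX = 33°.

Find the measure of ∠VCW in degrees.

1. ∠CXW = 112°  [W on XS, C on XV]
2. ∠WCX = 35°  [△XWC]
3. ∠VCW = 145°  [linear pair at C on XV]

∠VCW = 145°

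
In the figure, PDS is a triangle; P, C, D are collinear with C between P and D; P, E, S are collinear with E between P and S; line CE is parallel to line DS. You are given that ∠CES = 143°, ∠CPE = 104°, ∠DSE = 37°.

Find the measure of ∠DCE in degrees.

∠DCE = 141°

1. ∠CEP = 37°  [linear pair at E on PS]
2. ∠ECP = 39°  [△PCE]
3. ∠DCE = 141°  [linear pair at C on PD]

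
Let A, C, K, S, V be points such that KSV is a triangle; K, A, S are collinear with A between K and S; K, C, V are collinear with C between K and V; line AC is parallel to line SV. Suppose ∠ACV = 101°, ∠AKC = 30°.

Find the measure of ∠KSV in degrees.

∠KSV = 71°

1. ∠ACK = 79°  [linear pair at C on KV]
2. ∠CAK = 71°  [△KAC]
3. ∠KSV = 71°  [AC∥SV, corresponding at A]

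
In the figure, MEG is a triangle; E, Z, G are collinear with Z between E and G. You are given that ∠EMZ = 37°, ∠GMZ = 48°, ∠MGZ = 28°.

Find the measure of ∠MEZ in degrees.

∠MEZ = 67°

1. ∠GZM = 104°  [△MZG]
2. ∠EZM = 76°  [linear pair at Z on EG]
3. ∠MEZ = 67°  [△MEZ]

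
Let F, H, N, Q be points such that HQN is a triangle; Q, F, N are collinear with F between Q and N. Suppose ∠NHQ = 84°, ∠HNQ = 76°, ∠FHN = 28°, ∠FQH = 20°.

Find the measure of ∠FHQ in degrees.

∠FHQ = 56°

1. ∠FNH = 76°  [F on ray NQ]
2. ∠HFN = 76°  [△HFN]
3. ∠HFQ = 104°  [linear pair at F on QN]
4. ∠FHQ = 56°  [△HQF]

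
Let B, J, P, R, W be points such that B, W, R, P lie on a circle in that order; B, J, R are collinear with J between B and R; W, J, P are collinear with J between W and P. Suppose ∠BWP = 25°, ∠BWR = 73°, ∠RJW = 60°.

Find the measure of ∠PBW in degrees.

∠PBW = 83°

1. ∠BRP = 25°  [same arc BP]
2. ∠BPR = 107°  [cyclic BWRP, opposite ∠W+∠P]
3. ∠BJP = 60°  [vertical angles at J]
4. ∠PBR = 48°  [△BRP]
5. ∠BPW = 72°  [△BJP]
6. ∠PBW = 83°  [△BWP]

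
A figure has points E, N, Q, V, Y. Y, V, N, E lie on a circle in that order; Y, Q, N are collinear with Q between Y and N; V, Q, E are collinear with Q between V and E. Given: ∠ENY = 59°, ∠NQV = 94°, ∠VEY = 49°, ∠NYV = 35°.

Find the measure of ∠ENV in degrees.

1. ∠EVY = 59°  [same arc YE]
2. ∠EYV = 72°  [△YVE]
3. ∠ENV = 108°  [cyclic YVNE, opposite ∠Y+∠N]

∠ENV = 108°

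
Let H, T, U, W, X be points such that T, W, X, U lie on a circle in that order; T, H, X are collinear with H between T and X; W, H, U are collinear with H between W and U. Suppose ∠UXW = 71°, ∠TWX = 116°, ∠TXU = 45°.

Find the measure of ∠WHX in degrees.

∠WHX = 83°

1. ∠UTW = 109°  [cyclic TWXU, opposite ∠T+∠X]
2. ∠TUX = 64°  [cyclic TWXU, opposite ∠W+∠U]
3. ∠TWU = 45°  [same arc TU]
4. ∠UTX = 71°  [△TXU]
5. ∠TUW = 26°  [△TWU]
6. ∠UWX = 71°  [same arc XU]
7. ∠TXW = 26°  [same arc TW]
8. ∠WHX = 83°  [△WHX]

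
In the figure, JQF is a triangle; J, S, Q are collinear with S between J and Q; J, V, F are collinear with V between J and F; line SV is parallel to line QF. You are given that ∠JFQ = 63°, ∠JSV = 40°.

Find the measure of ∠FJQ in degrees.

1. ∠JVS = 63°  [SV∥QF, corresponding at V]
2. ∠SJV = 77°  [△JSV]
3. ∠FJQ = 77°  [S on JQ, V on JF]

∠FJQ = 77°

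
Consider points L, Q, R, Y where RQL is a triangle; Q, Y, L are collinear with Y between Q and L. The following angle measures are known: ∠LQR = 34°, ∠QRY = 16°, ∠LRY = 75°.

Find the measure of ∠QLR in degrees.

∠QLR = 55°

1. ∠RQY = 34°  [Y on ray QL]
2. ∠QYR = 130°  [△RQY]
3. ∠LYR = 50°  [linear pair at Y on QL]
4. ∠RLY = 55°  [△RYL]
5. ∠QLR = 55°  [Y on ray LQ]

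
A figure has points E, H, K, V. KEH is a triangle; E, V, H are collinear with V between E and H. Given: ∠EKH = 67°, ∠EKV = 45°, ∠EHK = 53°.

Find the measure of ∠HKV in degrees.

1. ∠HEK = 60°  [△KEH]
2. ∠KHV = 53°  [V on ray HE]
3. ∠KEV = 60°  [V on ray EH]
4. ∠EVK = 75°  [△KEV]
5. ∠HVK = 105°  [linear pair at V on EH]
6. ∠HKV = 22°  [△KVH]

∠HKV = 22°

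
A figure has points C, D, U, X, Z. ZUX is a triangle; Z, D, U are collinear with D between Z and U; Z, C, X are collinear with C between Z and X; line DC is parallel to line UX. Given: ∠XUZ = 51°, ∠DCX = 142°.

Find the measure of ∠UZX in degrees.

∠UZX = 91°

1. ∠CDZ = 51°  [DC∥UX, corresponding at D]
2. ∠DCZ = 38°  [linear pair at C on ZX]
3. ∠CZD = 91°  [△ZDC]
4. ∠UZX = 91°  [D on ZU, C on ZX]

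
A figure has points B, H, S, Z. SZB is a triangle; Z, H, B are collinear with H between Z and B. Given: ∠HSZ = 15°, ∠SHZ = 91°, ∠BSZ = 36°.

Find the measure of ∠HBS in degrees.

∠HBS = 70°

1. ∠HZS = 74°  [△SZH]
2. ∠BZS = 74°  [H on ray ZB]
3. ∠SBZ = 70°  [△SZB]
4. ∠HBS = 70°  [H on ray BZ]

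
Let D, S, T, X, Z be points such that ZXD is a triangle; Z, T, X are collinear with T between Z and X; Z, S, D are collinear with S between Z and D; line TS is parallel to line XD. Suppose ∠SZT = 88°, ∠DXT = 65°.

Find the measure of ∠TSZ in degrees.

∠TSZ = 27°

1. ∠DZX = 88°  [T on ZX, S on ZD]
2. ∠DXZ = 65°  [T on ray XZ]
3. ∠XDZ = 27°  [△ZXD]
4. ∠TSZ = 27°  [TS∥XD, corresponding at S]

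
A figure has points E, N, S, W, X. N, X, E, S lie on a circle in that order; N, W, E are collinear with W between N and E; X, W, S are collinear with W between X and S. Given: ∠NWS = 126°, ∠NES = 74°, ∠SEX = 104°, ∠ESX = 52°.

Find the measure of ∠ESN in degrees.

1. ∠EXS = 24°  [△XES]
2. ∠ENS = 24°  [same arc ES]
3. ∠ESN = 82°  [△NES]

∠ESN = 82°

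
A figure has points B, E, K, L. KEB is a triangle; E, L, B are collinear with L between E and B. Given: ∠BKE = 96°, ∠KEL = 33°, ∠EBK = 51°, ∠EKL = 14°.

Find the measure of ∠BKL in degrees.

∠BKL = 82°

1. ∠ELK = 133°  [△KEL]
2. ∠KBL = 51°  [L on ray BE]
3. ∠BLK = 47°  [linear pair at L on EB]
4. ∠BKL = 82°  [△KLB]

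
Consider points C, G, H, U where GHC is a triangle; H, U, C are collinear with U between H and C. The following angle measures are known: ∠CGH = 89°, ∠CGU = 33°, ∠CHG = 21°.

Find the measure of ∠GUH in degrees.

∠GUH = 103°

1. ∠GCH = 70°  [△GHC]
2. ∠GCU = 70°  [U on ray CH]
3. ∠CUG = 77°  [△GUC]
4. ∠GUH = 103°  [linear pair at U on HC]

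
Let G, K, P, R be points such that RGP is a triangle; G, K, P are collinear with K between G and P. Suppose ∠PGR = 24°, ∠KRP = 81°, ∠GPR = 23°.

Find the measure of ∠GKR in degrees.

1. ∠KPR = 23°  [K on ray PG]
2. ∠PKR = 76°  [△RKP]
3. ∠GKR = 104°  [linear pair at K on GP]

∠GKR = 104°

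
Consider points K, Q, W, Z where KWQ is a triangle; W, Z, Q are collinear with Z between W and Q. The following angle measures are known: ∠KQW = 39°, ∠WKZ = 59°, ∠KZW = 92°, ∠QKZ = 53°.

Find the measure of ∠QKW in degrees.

∠QKW = 112°

1. ∠KWZ = 29°  [△KWZ]
2. ∠KWQ = 29°  [Z on ray WQ]
3. ∠QKW = 112°  [△KWQ]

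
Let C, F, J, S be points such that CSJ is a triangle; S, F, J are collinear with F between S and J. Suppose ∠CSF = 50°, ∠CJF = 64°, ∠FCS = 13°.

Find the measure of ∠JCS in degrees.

∠JCS = 66°

1. ∠CSJ = 50°  [F on ray SJ]
2. ∠CJS = 64°  [F on ray JS]
3. ∠JCS = 66°  [△CSJ]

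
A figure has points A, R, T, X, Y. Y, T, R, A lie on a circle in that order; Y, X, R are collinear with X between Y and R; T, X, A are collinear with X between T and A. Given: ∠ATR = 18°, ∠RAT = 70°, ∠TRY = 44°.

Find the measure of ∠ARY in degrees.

1. ∠RXT = 118°  [△TXR]
2. ∠RYT = 70°  [same arc TR]
3. ∠TXY = 62°  [linear pair at X on YR]
4. ∠ATY = 48°  [△YXT]
5. ∠ARY = 48°  [same arc YA]

∠ARY = 48°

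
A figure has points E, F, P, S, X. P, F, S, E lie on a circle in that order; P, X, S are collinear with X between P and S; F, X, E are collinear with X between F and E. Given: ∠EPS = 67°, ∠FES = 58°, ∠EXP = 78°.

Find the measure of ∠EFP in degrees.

∠EFP = 20°

1. ∠EFS = 67°  [same arc SE]
2. ∠FEP = 35°  [△PXE]
3. ∠ESF = 55°  [△FSE]
4. ∠EPF = 125°  [cyclic PFSE, opposite ∠P+∠S]
5. ∠EFP = 20°  [△PFE]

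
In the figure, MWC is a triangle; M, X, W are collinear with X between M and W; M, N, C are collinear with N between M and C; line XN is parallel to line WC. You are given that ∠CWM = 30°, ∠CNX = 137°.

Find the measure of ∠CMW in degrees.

1. ∠MXN = 30°  [XN∥WC, corresponding at X]
2. ∠MNX = 43°  [linear pair at N on MC]
3. ∠NMX = 107°  [△MXN]
4. ∠CMW = 107°  [X on MW, N on MC]

∠CMW = 107°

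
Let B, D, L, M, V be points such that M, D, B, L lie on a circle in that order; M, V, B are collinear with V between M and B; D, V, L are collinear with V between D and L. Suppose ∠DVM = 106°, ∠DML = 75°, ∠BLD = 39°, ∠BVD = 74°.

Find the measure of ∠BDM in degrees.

∠BDM = 71°

1. ∠DBL = 105°  [cyclic MDBL, opposite ∠M+∠B]
2. ∠BMD = 39°  [same arc DB]
3. ∠BDL = 36°  [△DBL]
4. ∠DBM = 70°  [△DVB]
5. ∠BDM = 71°  [△MDB]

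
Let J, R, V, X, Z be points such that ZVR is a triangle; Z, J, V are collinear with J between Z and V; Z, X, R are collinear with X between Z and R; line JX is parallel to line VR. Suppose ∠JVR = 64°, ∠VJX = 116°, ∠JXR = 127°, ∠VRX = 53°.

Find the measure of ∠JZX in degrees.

∠JZX = 63°

1. ∠XJZ = 64°  [linear pair at J on ZV]
2. ∠JXZ = 53°  [linear pair at X on ZR]
3. ∠JZX = 63°  [△ZJX]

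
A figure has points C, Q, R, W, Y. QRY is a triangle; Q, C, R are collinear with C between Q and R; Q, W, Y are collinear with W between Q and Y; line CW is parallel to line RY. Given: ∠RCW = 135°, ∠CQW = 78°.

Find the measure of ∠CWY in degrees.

∠CWY = 123°

1. ∠QCW = 45°  [linear pair at C on QR]
2. ∠CWQ = 57°  [△QCW]
3. ∠CWY = 123°  [linear pair at W on QY]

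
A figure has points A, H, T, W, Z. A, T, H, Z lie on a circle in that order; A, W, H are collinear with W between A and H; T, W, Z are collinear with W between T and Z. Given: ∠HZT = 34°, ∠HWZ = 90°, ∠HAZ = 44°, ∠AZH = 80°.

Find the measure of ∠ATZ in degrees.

1. ∠HAT = 34°  [same arc TH]
2. ∠AWT = 90°  [vertical angles at W]
3. ∠ATZ = 56°  [△AWT]

∠ATZ = 56°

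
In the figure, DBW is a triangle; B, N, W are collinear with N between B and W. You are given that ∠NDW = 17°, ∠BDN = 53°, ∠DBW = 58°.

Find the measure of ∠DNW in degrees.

∠DNW = 111°

1. ∠DBN = 58°  [N on ray BW]
2. ∠BND = 69°  [△DBN]
3. ∠DNW = 111°  [linear pair at N on BW]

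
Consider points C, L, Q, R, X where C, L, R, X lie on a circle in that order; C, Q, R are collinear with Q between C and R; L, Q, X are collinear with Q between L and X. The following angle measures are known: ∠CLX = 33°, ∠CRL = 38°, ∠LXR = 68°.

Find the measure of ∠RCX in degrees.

1. ∠CRX = 33°  [same arc CX]
2. ∠CXL = 38°  [same arc CL]
3. ∠RQX = 79°  [△RQX]
4. ∠CQX = 101°  [linear pair at Q on CR]
5. ∠RCX = 41°  [△CQX]

∠RCX = 41°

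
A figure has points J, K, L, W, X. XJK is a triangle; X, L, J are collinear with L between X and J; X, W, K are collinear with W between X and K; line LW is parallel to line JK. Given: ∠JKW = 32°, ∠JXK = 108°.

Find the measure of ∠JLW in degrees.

1. ∠JKX = 32°  [W on ray KX]
2. ∠KJX = 40°  [△XJK]
3. ∠WLX = 40°  [LW∥JK, corresponding at L]
4. ∠JLW = 140°  [linear pair at L on XJ]

∠JLW = 140°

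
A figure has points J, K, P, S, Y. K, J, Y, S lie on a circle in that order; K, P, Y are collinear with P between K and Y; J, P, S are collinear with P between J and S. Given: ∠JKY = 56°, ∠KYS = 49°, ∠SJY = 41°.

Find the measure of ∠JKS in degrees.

1. ∠JSY = 56°  [same arc JY]
2. ∠JYS = 83°  [△JYS]
3. ∠JKS = 97°  [cyclic KJYS, opposite ∠K+∠Y]

∠JKS = 97°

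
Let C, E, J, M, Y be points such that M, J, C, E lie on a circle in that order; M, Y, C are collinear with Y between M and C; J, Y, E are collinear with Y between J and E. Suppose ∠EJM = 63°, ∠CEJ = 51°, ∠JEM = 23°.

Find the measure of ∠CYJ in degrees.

∠CYJ = 114°

1. ∠CMJ = 51°  [same arc JC]
2. ∠JYM = 66°  [△MYJ]
3. ∠CYJ = 114°  [linear pair at Y on MC]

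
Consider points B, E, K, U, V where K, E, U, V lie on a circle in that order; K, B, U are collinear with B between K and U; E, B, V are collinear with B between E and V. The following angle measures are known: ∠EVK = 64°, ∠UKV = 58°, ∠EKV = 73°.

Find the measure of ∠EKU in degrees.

1. ∠UEV = 58°  [same arc UV]
2. ∠EUV = 107°  [cyclic KEUV, opposite ∠K+∠U]
3. ∠EVU = 15°  [△EUV]
4. ∠EKU = 15°  [same arc EU]

∠EKU = 15°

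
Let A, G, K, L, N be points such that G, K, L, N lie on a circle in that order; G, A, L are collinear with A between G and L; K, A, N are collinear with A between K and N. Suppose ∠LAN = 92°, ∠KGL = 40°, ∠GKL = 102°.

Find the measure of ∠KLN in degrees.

∠KLN = 86°

1. ∠GAK = 92°  [vertical angles at A]
2. ∠KNL = 40°  [same arc KL]
3. ∠GLK = 38°  [△GKL]
4. ∠KAL = 88°  [linear pair at A on GL]
5. ∠LKN = 54°  [△KAL]
6. ∠KLN = 86°  [△KLN]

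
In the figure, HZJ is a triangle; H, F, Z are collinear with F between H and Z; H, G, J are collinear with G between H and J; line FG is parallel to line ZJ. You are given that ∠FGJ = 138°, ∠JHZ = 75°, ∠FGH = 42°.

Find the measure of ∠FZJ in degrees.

1. ∠FHG = 75°  [F on HZ, G on HJ]
2. ∠GFH = 63°  [△HFG]
3. ∠GFZ = 117°  [linear pair at F on HZ]
4. ∠FZJ = 63°  [FG∥ZJ, co-interior at Z–F]

∠FZJ = 63°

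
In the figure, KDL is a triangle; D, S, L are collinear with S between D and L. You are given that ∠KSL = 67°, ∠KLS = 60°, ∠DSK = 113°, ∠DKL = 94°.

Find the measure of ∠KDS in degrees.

1. ∠DLK = 60°  [S on ray LD]
2. ∠KDL = 26°  [△KDL]
3. ∠KDS = 26°  [S on ray DL]

∠KDS = 26°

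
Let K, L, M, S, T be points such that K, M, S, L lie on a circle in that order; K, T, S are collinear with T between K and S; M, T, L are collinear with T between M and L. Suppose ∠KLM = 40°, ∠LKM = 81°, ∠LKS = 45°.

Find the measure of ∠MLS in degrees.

1. ∠LSM = 99°  [cyclic KMSL, opposite ∠K+∠S]
2. ∠LMS = 45°  [same arc SL]
3. ∠MLS = 36°  [△MSL]

∠MLS = 36°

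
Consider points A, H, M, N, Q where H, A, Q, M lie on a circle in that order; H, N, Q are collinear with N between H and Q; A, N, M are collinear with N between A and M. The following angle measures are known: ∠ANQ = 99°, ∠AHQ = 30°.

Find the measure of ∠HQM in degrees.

1. ∠HNM = 99°  [vertical angles at N]
2. ∠AMQ = 30°  [same arc AQ]
3. ∠MNQ = 81°  [linear pair at N on HQ]
4. ∠HQM = 69°  [△QNM]

∠HQM = 69°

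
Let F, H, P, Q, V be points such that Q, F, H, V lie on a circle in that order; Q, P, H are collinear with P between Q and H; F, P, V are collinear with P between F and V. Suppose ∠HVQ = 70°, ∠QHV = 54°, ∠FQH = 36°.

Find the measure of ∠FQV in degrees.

∠FQV = 92°

1. ∠HQV = 56°  [△QHV]
2. ∠FVH = 36°  [same arc FH]
3. ∠HFV = 56°  [same arc HV]
4. ∠FHV = 88°  [△FHV]
5. ∠FQV = 92°  [cyclic QFHV, opposite ∠Q+∠H]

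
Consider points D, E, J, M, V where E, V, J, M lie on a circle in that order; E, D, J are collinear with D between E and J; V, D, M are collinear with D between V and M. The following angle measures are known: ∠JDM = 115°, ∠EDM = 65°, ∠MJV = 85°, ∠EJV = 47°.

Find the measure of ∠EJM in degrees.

1. ∠MEV = 95°  [cyclic EVJM, opposite ∠E+∠J]
2. ∠EMV = 47°  [same arc EV]
3. ∠EVM = 38°  [△EVM]
4. ∠EJM = 38°  [same arc EM]

∠EJM = 38°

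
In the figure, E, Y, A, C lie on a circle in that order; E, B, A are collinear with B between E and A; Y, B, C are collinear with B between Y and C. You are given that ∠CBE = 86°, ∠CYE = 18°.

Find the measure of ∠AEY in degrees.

1. ∠ABY = 86°  [vertical angles at B]
2. ∠EBY = 94°  [linear pair at B on EA]
3. ∠AEY = 68°  [△EBY]

∠AEY = 68°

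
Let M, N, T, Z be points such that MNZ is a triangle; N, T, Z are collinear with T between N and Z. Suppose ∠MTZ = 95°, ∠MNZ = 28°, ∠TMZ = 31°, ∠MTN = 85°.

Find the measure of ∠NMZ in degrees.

∠NMZ = 98°

1. ∠MZT = 54°  [△MTZ]
2. ∠MZN = 54°  [T on ray ZN]
3. ∠NMZ = 98°  [△MNZ]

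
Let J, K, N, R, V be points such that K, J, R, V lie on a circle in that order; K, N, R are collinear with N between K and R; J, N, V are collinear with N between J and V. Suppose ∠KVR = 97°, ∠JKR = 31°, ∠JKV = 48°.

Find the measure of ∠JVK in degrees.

1. ∠KJR = 83°  [cyclic KJRV, opposite ∠J+∠V]
2. ∠JRK = 66°  [△KJR]
3. ∠JVK = 66°  [same arc KJ]

∠JVK = 66°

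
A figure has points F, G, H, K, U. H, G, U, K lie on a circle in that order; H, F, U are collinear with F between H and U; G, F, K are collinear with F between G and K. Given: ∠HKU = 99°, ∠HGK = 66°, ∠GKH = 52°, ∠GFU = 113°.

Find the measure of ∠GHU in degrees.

∠GHU = 47°

1. ∠HGU = 81°  [cyclic HGUK, opposite ∠G+∠K]
2. ∠GUH = 52°  [same arc HG]
3. ∠GHU = 47°  [△HGU]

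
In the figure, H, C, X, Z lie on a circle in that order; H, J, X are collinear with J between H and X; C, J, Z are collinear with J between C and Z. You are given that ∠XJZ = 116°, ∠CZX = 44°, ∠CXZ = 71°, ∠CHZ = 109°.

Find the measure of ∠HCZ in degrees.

∠HCZ = 20°

1. ∠CJH = 116°  [vertical angles at J]
2. ∠CHX = 44°  [same arc CX]
3. ∠HCZ = 20°  [△HJC]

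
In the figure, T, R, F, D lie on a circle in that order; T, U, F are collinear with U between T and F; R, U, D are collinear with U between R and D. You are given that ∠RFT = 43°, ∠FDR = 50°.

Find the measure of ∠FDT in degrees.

∠FDT = 93°

1. ∠FTR = 50°  [same arc RF]
2. ∠FRT = 87°  [△TRF]
3. ∠FDT = 93°  [cyclic TRFD, opposite ∠R+∠D]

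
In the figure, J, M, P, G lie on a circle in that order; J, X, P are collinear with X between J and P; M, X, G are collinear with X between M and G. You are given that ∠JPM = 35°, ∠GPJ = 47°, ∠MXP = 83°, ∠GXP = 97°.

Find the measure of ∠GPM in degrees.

1. ∠GMP = 62°  [△MXP]
2. ∠MGP = 36°  [△PXG]
3. ∠GPM = 82°  [△MPG]

∠GPM = 82°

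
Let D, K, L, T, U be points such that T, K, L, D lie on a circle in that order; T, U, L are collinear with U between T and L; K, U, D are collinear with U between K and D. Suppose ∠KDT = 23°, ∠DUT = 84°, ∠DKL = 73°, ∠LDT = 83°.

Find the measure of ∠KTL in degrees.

1. ∠KLT = 23°  [same arc TK]
2. ∠LKT = 97°  [cyclic TKLD, opposite ∠K+∠D]
3. ∠KTL = 60°  [△TKL]

∠KTL = 60°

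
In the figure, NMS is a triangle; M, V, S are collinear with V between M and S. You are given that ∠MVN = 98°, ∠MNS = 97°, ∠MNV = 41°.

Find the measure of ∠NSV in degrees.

1. ∠NMV = 41°  [△NMV]
2. ∠NMS = 41°  [V on ray MS]
3. ∠MSN = 42°  [△NMS]
4. ∠NSV = 42°  [V on ray SM]

∠NSV = 42°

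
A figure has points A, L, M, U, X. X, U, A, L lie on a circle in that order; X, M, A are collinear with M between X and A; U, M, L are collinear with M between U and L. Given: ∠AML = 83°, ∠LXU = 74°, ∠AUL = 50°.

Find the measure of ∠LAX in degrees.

1. ∠LAU = 106°  [cyclic XUAL, opposite ∠X+∠A]
2. ∠ALU = 24°  [△UAL]
3. ∠LAX = 73°  [△AML]

∠LAX = 73°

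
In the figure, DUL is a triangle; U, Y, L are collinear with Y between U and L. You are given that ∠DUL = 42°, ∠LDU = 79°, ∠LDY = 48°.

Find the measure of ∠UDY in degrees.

1. ∠DLU = 59°  [△DUL]
2. ∠DUY = 42°  [Y on ray UL]
3. ∠DLY = 59°  [Y on ray LU]
4. ∠DYL = 73°  [△DYL]
5. ∠DYU = 107°  [linear pair at Y on UL]
6. ∠UDY = 31°  [△DUY]

∠UDY = 31°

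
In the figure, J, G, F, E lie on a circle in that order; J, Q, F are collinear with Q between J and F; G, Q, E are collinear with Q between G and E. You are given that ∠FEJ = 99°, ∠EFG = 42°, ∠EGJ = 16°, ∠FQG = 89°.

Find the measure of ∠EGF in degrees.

1. ∠EFJ = 16°  [same arc JE]
2. ∠EJF = 65°  [△JFE]
3. ∠EGF = 65°  [same arc FE]

∠EGF = 65°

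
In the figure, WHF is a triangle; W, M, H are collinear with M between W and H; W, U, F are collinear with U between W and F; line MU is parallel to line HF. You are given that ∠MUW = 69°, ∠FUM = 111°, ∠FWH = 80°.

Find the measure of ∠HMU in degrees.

∠HMU = 149°

1. ∠HFW = 69°  [MU∥HF, corresponding at U]
2. ∠FHW = 31°  [△WHF]
3. ∠UMW = 31°  [MU∥HF, corresponding at M]
4. ∠HMU = 149°  [linear pair at M on WH]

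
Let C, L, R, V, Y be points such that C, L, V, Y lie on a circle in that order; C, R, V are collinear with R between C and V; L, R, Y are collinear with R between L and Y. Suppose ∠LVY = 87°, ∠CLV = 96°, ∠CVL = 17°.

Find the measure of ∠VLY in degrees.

∠VLY = 26°

1. ∠LCV = 67°  [△CLV]
2. ∠LYV = 67°  [same arc LV]
3. ∠VLY = 26°  [△LVY]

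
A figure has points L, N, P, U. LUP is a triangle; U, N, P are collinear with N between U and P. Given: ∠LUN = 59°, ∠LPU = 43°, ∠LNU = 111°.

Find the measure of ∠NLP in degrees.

1. ∠LPN = 43°  [N on ray PU]
2. ∠LNP = 69°  [linear pair at N on UP]
3. ∠NLP = 68°  [△LNP]

∠NLP = 68°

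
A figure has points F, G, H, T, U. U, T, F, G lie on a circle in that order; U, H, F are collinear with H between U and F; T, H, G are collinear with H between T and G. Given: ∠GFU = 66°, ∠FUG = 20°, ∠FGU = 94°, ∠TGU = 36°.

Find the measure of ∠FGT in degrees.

∠FGT = 58°

1. ∠GHU = 124°  [△UHG]
2. ∠FHG = 56°  [linear pair at H on UF]
3. ∠FGT = 58°  [△FHG]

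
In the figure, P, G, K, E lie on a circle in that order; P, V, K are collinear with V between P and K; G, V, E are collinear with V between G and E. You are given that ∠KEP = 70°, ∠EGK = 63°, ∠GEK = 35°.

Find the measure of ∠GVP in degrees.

1. ∠KGP = 110°  [cyclic PGKE, opposite ∠G+∠E]
2. ∠GPK = 35°  [same arc GK]
3. ∠GKP = 35°  [△PGK]
4. ∠GVK = 82°  [△GVK]
5. ∠GVP = 98°  [linear pair at V on PK]

∠GVP = 98°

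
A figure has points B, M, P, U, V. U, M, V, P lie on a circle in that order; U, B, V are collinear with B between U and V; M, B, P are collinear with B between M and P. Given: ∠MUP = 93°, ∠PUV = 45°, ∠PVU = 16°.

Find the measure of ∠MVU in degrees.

1. ∠MVP = 87°  [cyclic UMVP, opposite ∠U+∠V]
2. ∠PMV = 45°  [same arc VP]
3. ∠UPV = 119°  [△UVP]
4. ∠MPV = 48°  [△MVP]
5. ∠UMV = 61°  [cyclic UMVP, opposite ∠M+∠P]
6. ∠MUV = 48°  [same arc MV]
7. ∠MVU = 71°  [△UMV]

∠MVU = 71°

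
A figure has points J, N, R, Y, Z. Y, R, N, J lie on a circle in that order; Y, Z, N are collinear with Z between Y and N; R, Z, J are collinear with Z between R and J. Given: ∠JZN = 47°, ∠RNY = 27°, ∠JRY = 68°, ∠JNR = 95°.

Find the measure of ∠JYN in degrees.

1. ∠JZY = 133°  [linear pair at Z on YN]
2. ∠RJY = 27°  [same arc YR]
3. ∠JYN = 20°  [△YZJ]

∠JYN = 20°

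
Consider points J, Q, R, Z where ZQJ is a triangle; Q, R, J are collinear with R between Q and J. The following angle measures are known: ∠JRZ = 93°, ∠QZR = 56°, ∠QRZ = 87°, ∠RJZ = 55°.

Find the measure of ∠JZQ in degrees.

∠JZQ = 88°

1. ∠RQZ = 37°  [△ZQR]
2. ∠QJZ = 55°  [R on ray JQ]
3. ∠JQZ = 37°  [R on ray QJ]
4. ∠JZQ = 88°  [△ZQJ]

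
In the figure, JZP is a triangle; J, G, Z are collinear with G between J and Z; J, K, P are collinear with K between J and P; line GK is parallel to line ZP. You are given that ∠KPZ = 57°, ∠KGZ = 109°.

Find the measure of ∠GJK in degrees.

1. ∠JPZ = 57°  [K on ray PJ]
2. ∠JGK = 71°  [linear pair at G on JZ]
3. ∠GKJ = 57°  [GK∥ZP, corresponding at K]
4. ∠GJK = 52°  [△JGK]

∠GJK = 52°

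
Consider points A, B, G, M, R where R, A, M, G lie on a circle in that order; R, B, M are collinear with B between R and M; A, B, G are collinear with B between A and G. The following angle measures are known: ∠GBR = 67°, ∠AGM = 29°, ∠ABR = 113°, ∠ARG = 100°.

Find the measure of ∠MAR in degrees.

1. ∠ARM = 29°  [same arc AM]
2. ∠GAR = 38°  [△RBA]
3. ∠AGR = 42°  [△RAG]
4. ∠AMR = 42°  [same arc RA]
5. ∠MAR = 109°  [△RAM]

∠MAR = 109°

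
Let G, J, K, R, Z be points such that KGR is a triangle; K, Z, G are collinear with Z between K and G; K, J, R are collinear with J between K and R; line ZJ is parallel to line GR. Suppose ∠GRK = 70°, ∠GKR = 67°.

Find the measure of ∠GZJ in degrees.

∠GZJ = 137°

1. ∠KGR = 43°  [△KGR]
2. ∠JZK = 43°  [ZJ∥GR, corresponding at Z]
3. ∠GZJ = 137°  [linear pair at Z on KG]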